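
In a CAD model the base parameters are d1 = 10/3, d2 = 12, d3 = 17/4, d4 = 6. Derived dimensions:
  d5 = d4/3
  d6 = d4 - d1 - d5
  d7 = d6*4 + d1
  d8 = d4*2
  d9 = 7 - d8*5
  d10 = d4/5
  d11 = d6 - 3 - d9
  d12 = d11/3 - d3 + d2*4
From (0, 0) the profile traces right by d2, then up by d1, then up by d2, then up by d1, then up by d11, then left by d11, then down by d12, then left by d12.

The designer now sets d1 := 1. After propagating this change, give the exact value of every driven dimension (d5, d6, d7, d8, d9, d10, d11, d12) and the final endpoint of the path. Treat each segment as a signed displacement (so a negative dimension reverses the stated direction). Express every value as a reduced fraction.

d5 = 2
d6 = 3
d7 = 13
d8 = 12
d9 = -53
d10 = 6/5
d11 = 53
d12 = 737/12
endpoint = (-1229/12, 67/12)

Apply edit: d1 := 1
  d5 = d4/3 = 2
  d6 = d4 - d1 - d5 = 3
  d7 = d6*4 + d1 = 13
  d8 = d4*2 = 12
  d9 = 7 - d8*5 = -53
  d10 = d4/5 = 6/5
  d11 = d6 - 3 - d9 = 53
  d12 = d11/3 - d3 + d2*4 = 737/12
Walk from origin (0, 0):
  seg 1: right by d2 = 12 → (12, 0)
  seg 2: up by d1 = 1 → (12, 1)
  seg 3: up by d2 = 12 → (12, 13)
  seg 4: up by d1 = 1 → (12, 14)
  seg 5: up by d11 = 53 → (12, 67)
  seg 6: left by d11 = 53 → (-41, 67)
  seg 7: down by d12 = 737/12 → (-41, 67/12)
  seg 8: left by d12 = 737/12 → (-1229/12, 67/12)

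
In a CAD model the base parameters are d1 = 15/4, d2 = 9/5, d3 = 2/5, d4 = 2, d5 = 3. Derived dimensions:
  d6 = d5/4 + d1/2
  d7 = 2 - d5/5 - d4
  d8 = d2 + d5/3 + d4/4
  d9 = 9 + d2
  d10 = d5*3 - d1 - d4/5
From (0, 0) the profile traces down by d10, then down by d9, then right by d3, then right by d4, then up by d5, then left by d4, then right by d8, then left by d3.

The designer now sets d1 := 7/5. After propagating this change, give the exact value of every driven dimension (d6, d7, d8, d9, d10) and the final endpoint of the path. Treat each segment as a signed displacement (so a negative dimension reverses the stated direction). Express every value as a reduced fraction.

d6 = 29/20
d7 = -3/5
d8 = 33/10
d9 = 54/5
d10 = 36/5
endpoint = (33/10, -15)

Apply edit: d1 := 7/5
  d6 = d5/4 + d1/2 = 29/20
  d7 = 2 - d5/5 - d4 = -3/5
  d8 = d2 + d5/3 + d4/4 = 33/10
  d9 = 9 + d2 = 54/5
  d10 = d5*3 - d1 - d4/5 = 36/5
Walk from origin (0, 0):
  seg 1: down by d10 = 36/5 → (0, -36/5)
  seg 2: down by d9 = 54/5 → (0, -18)
  seg 3: right by d3 = 2/5 → (2/5, -18)
  seg 4: right by d4 = 2 → (12/5, -18)
  seg 5: up by d5 = 3 → (12/5, -15)
  seg 6: left by d4 = 2 → (2/5, -15)
  seg 7: right by d8 = 33/10 → (37/10, -15)
  seg 8: left by d3 = 2/5 → (33/10, -15)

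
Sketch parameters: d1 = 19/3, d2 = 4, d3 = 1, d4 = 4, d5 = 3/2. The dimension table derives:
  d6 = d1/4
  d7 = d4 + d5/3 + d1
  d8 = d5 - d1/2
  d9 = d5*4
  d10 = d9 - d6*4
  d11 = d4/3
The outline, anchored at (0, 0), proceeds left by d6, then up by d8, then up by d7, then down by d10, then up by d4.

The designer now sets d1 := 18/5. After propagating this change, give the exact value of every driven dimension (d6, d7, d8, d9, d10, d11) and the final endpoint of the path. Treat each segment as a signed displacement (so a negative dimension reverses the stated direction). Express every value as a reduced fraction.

d6 = 9/10
d7 = 81/10
d8 = -3/10
d9 = 6
d10 = 12/5
d11 = 4/3
endpoint = (-9/10, 47/5)

Apply edit: d1 := 18/5
  d6 = d1/4 = 9/10
  d7 = d4 + d5/3 + d1 = 81/10
  d8 = d5 - d1/2 = -3/10
  d9 = d5*4 = 6
  d10 = d9 - d6*4 = 12/5
  d11 = d4/3 = 4/3
Walk from origin (0, 0):
  seg 1: left by d6 = 9/10 → (-9/10, 0)
  seg 2: up by d8 = -3/10 → (-9/10, -3/10)
  seg 3: up by d7 = 81/10 → (-9/10, 39/5)
  seg 4: down by d10 = 12/5 → (-9/10, 27/5)
  seg 5: up by d4 = 4 → (-9/10, 47/5)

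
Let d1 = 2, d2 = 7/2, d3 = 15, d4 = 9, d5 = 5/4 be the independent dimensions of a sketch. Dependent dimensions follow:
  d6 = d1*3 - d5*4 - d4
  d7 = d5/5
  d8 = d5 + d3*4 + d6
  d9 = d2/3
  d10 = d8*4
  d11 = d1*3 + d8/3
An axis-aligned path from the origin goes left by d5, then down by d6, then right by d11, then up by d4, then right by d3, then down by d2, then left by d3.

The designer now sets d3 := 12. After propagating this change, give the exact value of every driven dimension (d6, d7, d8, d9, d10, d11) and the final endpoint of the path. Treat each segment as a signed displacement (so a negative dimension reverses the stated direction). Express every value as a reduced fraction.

Apply edit: d3 := 12
  d6 = d1*3 - d5*4 - d4 = -8
  d7 = d5/5 = 1/4
  d8 = d5 + d3*4 + d6 = 165/4
  d9 = d2/3 = 7/6
  d10 = d8*4 = 165
  d11 = d1*3 + d8/3 = 79/4
Walk from origin (0, 0):
  seg 1: left by d5 = 5/4 → (-5/4, 0)
  seg 2: down by d6 = -8 → (-5/4, 8)
  seg 3: right by d11 = 79/4 → (37/2, 8)
  seg 4: up by d4 = 9 → (37/2, 17)
  seg 5: right by d3 = 12 → (61/2, 17)
  seg 6: down by d2 = 7/2 → (61/2, 27/2)
  seg 7: left by d3 = 12 → (37/2, 27/2)

d6 = -8
d7 = 1/4
d8 = 165/4
d9 = 7/6
d10 = 165
d11 = 79/4
endpoint = (37/2, 27/2)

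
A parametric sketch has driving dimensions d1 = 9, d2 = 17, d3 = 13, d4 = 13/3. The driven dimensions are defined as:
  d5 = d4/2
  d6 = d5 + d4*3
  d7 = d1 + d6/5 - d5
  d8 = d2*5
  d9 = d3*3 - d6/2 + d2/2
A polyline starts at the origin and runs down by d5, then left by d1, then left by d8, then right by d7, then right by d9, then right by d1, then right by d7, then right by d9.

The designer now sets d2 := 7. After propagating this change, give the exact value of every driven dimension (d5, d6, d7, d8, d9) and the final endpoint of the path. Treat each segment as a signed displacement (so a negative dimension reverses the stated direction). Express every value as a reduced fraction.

Apply edit: d2 := 7
  d5 = d4/2 = 13/6
  d6 = d5 + d4*3 = 91/6
  d7 = d1 + d6/5 - d5 = 148/15
  d8 = d2*5 = 35
  d9 = d3*3 - d6/2 + d2/2 = 419/12
Walk from origin (0, 0):
  seg 1: down by d5 = 13/6 → (0, -13/6)
  seg 2: left by d1 = 9 → (-9, -13/6)
  seg 3: left by d8 = 35 → (-44, -13/6)
  seg 4: right by d7 = 148/15 → (-512/15, -13/6)
  seg 5: right by d9 = 419/12 → (47/60, -13/6)
  seg 6: right by d1 = 9 → (587/60, -13/6)
  seg 7: right by d7 = 148/15 → (393/20, -13/6)
  seg 8: right by d9 = 419/12 → (1637/30, -13/6)

d5 = 13/6
d6 = 91/6
d7 = 148/15
d8 = 35
d9 = 419/12
endpoint = (1637/30, -13/6)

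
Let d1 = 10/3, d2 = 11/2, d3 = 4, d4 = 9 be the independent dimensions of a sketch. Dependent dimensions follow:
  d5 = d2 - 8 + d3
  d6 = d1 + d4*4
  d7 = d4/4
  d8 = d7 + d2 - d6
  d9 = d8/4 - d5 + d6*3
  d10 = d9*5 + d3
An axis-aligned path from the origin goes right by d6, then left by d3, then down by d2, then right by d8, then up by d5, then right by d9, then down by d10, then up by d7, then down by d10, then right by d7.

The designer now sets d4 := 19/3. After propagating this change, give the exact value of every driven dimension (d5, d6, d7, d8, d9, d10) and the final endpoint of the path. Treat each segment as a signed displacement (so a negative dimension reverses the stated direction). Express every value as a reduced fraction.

Apply edit: d4 := 19/3
  d5 = d2 - 8 + d3 = 3/2
  d6 = d1 + d4*4 = 86/3
  d7 = d4/4 = 19/12
  d8 = d7 + d2 - d6 = -259/12
  d9 = d8/4 - d5 + d6*3 = 3797/48
  d10 = d9*5 + d3 = 19177/48
Walk from origin (0, 0):
  seg 1: right by d6 = 86/3 → (86/3, 0)
  seg 2: left by d3 = 4 → (74/3, 0)
  seg 3: down by d2 = 11/2 → (74/3, -11/2)
  seg 4: right by d8 = -259/12 → (37/12, -11/2)
  seg 5: up by d5 = 3/2 → (37/12, -4)
  seg 6: right by d9 = 3797/48 → (1315/16, -4)
  seg 7: down by d10 = 19177/48 → (1315/16, -19369/48)
  seg 8: up by d7 = 19/12 → (1315/16, -6431/16)
  seg 9: down by d10 = 19177/48 → (1315/16, -19235/24)
  seg 10: right by d7 = 19/12 → (4021/48, -19235/24)

d5 = 3/2
d6 = 86/3
d7 = 19/12
d8 = -259/12
d9 = 3797/48
d10 = 19177/48
endpoint = (4021/48, -19235/24)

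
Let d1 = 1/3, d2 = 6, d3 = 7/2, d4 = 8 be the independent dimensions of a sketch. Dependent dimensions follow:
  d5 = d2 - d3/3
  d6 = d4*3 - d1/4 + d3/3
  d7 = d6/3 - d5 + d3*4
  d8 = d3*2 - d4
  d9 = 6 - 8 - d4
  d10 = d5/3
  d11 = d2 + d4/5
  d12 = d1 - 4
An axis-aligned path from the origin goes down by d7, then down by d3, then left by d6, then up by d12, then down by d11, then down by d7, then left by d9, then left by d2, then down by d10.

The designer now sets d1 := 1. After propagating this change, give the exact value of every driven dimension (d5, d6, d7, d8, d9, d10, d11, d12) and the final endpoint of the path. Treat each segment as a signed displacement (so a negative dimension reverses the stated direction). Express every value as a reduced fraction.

d5 = 29/6
d6 = 299/12
d7 = 629/36
d8 = -1
d9 = -10
d10 = 29/18
d11 = 38/5
d12 = -3
endpoint = (-251/12, -4559/90)

Apply edit: d1 := 1
  d5 = d2 - d3/3 = 29/6
  d6 = d4*3 - d1/4 + d3/3 = 299/12
  d7 = d6/3 - d5 + d3*4 = 629/36
  d8 = d3*2 - d4 = -1
  d9 = 6 - 8 - d4 = -10
  d10 = d5/3 = 29/18
  d11 = d2 + d4/5 = 38/5
  d12 = d1 - 4 = -3
Walk from origin (0, 0):
  seg 1: down by d7 = 629/36 → (0, -629/36)
  seg 2: down by d3 = 7/2 → (0, -755/36)
  seg 3: left by d6 = 299/12 → (-299/12, -755/36)
  seg 4: up by d12 = -3 → (-299/12, -863/36)
  seg 5: down by d11 = 38/5 → (-299/12, -5683/180)
  seg 6: down by d7 = 629/36 → (-299/12, -2207/45)
  seg 7: left by d9 = -10 → (-179/12, -2207/45)
  seg 8: left by d2 = 6 → (-251/12, -2207/45)
  seg 9: down by d10 = 29/18 → (-251/12, -4559/90)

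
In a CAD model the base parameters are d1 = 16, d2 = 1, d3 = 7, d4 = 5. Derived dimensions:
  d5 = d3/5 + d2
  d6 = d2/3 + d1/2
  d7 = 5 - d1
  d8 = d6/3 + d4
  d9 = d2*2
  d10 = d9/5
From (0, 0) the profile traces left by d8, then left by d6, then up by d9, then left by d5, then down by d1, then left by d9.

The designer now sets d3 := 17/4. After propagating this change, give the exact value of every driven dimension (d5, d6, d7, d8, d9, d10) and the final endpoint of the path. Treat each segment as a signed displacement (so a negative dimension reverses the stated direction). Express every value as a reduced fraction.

d5 = 37/20
d6 = 25/3
d7 = -11
d8 = 70/9
d9 = 2
d10 = 2/5
endpoint = (-3593/180, -14)

Apply edit: d3 := 17/4
  d5 = d3/5 + d2 = 37/20
  d6 = d2/3 + d1/2 = 25/3
  d7 = 5 - d1 = -11
  d8 = d6/3 + d4 = 70/9
  d9 = d2*2 = 2
  d10 = d9/5 = 2/5
Walk from origin (0, 0):
  seg 1: left by d8 = 70/9 → (-70/9, 0)
  seg 2: left by d6 = 25/3 → (-145/9, 0)
  seg 3: up by d9 = 2 → (-145/9, 2)
  seg 4: left by d5 = 37/20 → (-3233/180, 2)
  seg 5: down by d1 = 16 → (-3233/180, -14)
  seg 6: left by d9 = 2 → (-3593/180, -14)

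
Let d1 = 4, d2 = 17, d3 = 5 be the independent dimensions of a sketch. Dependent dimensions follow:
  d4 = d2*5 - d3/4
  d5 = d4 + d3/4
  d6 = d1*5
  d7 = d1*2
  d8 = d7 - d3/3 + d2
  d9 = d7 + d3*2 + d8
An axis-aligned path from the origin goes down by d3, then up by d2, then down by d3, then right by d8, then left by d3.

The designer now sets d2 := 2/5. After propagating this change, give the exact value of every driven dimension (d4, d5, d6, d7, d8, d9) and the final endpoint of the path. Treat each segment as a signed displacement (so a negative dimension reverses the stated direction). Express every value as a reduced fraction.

Apply edit: d2 := 2/5
  d4 = d2*5 - d3/4 = 3/4
  d5 = d4 + d3/4 = 2
  d6 = d1*5 = 20
  d7 = d1*2 = 8
  d8 = d7 - d3/3 + d2 = 101/15
  d9 = d7 + d3*2 + d8 = 371/15
Walk from origin (0, 0):
  seg 1: down by d3 = 5 → (0, -5)
  seg 2: up by d2 = 2/5 → (0, -23/5)
  seg 3: down by d3 = 5 → (0, -48/5)
  seg 4: right by d8 = 101/15 → (101/15, -48/5)
  seg 5: left by d3 = 5 → (26/15, -48/5)

d4 = 3/4
d5 = 2
d6 = 20
d7 = 8
d8 = 101/15
d9 = 371/15
endpoint = (26/15, -48/5)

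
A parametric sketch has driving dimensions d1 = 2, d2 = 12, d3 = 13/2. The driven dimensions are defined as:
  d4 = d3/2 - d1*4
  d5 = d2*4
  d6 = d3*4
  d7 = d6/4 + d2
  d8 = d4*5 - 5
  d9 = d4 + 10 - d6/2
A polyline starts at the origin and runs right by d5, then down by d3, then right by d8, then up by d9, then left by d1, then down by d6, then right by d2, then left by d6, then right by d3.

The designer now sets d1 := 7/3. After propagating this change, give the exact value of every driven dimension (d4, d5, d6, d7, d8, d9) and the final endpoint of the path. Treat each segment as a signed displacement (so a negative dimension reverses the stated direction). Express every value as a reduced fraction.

Apply edit: d1 := 7/3
  d4 = d3/2 - d1*4 = -73/12
  d5 = d2*4 = 48
  d6 = d3*4 = 26
  d7 = d6/4 + d2 = 37/2
  d8 = d4*5 - 5 = -425/12
  d9 = d4 + 10 - d6/2 = -109/12
Walk from origin (0, 0):
  seg 1: right by d5 = 48 → (48, 0)
  seg 2: down by d3 = 13/2 → (48, -13/2)
  seg 3: right by d8 = -425/12 → (151/12, -13/2)
  seg 4: up by d9 = -109/12 → (151/12, -187/12)
  seg 5: left by d1 = 7/3 → (41/4, -187/12)
  seg 6: down by d6 = 26 → (41/4, -499/12)
  seg 7: right by d2 = 12 → (89/4, -499/12)
  seg 8: left by d6 = 26 → (-15/4, -499/12)
  seg 9: right by d3 = 13/2 → (11/4, -499/12)

d4 = -73/12
d5 = 48
d6 = 26
d7 = 37/2
d8 = -425/12
d9 = -109/12
endpoint = (11/4, -499/12)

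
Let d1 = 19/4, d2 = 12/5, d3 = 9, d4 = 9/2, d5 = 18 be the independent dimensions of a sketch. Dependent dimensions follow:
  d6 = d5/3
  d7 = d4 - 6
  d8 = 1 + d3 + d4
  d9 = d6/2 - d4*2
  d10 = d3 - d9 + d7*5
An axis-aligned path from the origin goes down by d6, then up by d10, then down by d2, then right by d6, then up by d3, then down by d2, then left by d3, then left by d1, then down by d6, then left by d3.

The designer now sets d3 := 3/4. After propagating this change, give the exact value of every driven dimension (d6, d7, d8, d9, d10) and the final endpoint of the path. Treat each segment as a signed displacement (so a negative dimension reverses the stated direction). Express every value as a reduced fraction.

d6 = 6
d7 = -3/2
d8 = 25/4
d9 = -6
d10 = -3/4
endpoint = (-1/4, -84/5)

Apply edit: d3 := 3/4
  d6 = d5/3 = 6
  d7 = d4 - 6 = -3/2
  d8 = 1 + d3 + d4 = 25/4
  d9 = d6/2 - d4*2 = -6
  d10 = d3 - d9 + d7*5 = -3/4
Walk from origin (0, 0):
  seg 1: down by d6 = 6 → (0, -6)
  seg 2: up by d10 = -3/4 → (0, -27/4)
  seg 3: down by d2 = 12/5 → (0, -183/20)
  seg 4: right by d6 = 6 → (6, -183/20)
  seg 5: up by d3 = 3/4 → (6, -42/5)
  seg 6: down by d2 = 12/5 → (6, -54/5)
  seg 7: left by d3 = 3/4 → (21/4, -54/5)
  seg 8: left by d1 = 19/4 → (1/2, -54/5)
  seg 9: down by d6 = 6 → (1/2, -84/5)
  seg 10: left by d3 = 3/4 → (-1/4, -84/5)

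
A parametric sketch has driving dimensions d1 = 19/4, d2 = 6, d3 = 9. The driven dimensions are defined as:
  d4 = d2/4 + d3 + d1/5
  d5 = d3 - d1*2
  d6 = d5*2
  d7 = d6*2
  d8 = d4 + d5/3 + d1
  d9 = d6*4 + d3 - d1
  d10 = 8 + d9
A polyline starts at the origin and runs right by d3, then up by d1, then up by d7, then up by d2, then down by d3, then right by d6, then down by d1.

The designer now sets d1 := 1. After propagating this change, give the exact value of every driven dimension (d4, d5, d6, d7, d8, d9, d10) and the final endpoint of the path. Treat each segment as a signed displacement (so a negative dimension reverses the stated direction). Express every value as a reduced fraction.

Apply edit: d1 := 1
  d4 = d2/4 + d3 + d1/5 = 107/10
  d5 = d3 - d1*2 = 7
  d6 = d5*2 = 14
  d7 = d6*2 = 28
  d8 = d4 + d5/3 + d1 = 421/30
  d9 = d6*4 + d3 - d1 = 64
  d10 = 8 + d9 = 72
Walk from origin (0, 0):
  seg 1: right by d3 = 9 → (9, 0)
  seg 2: up by d1 = 1 → (9, 1)
  seg 3: up by d7 = 28 → (9, 29)
  seg 4: up by d2 = 6 → (9, 35)
  seg 5: down by d3 = 9 → (9, 26)
  seg 6: right by d6 = 14 → (23, 26)
  seg 7: down by d1 = 1 → (23, 25)

d4 = 107/10
d5 = 7
d6 = 14
d7 = 28
d8 = 421/30
d9 = 64
d10 = 72
endpoint = (23, 25)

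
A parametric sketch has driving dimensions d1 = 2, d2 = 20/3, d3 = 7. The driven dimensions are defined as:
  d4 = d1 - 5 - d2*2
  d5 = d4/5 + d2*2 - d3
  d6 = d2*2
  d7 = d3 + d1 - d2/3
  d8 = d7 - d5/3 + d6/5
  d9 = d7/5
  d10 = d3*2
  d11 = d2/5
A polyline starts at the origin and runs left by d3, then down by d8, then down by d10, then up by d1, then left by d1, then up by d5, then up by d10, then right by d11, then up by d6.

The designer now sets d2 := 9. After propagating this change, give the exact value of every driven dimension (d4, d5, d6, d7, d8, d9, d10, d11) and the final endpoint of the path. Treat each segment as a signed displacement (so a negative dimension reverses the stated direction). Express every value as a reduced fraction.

Apply edit: d2 := 9
  d4 = d1 - 5 - d2*2 = -21
  d5 = d4/5 + d2*2 - d3 = 34/5
  d6 = d2*2 = 18
  d7 = d3 + d1 - d2/3 = 6
  d8 = d7 - d5/3 + d6/5 = 22/3
  d9 = d7/5 = 6/5
  d10 = d3*2 = 14
  d11 = d2/5 = 9/5
Walk from origin (0, 0):
  seg 1: left by d3 = 7 → (-7, 0)
  seg 2: down by d8 = 22/3 → (-7, -22/3)
  seg 3: down by d10 = 14 → (-7, -64/3)
  seg 4: up by d1 = 2 → (-7, -58/3)
  seg 5: left by d1 = 2 → (-9, -58/3)
  seg 6: up by d5 = 34/5 → (-9, -188/15)
  seg 7: up by d10 = 14 → (-9, 22/15)
  seg 8: right by d11 = 9/5 → (-36/5, 22/15)
  seg 9: up by d6 = 18 → (-36/5, 292/15)

d4 = -21
d5 = 34/5
d6 = 18
d7 = 6
d8 = 22/3
d9 = 6/5
d10 = 14
d11 = 9/5
endpoint = (-36/5, 292/15)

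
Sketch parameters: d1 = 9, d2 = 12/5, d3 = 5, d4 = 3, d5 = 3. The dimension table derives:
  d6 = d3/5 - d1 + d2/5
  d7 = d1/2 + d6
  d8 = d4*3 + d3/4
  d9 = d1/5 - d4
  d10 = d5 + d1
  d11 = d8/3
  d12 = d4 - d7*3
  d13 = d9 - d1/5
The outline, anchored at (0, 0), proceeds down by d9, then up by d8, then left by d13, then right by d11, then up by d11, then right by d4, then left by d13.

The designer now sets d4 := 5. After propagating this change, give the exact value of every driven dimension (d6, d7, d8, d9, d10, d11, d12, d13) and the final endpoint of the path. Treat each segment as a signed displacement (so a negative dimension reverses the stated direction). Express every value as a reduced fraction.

Apply edit: d4 := 5
  d6 = d3/5 - d1 + d2/5 = -188/25
  d7 = d1/2 + d6 = -151/50
  d8 = d4*3 + d3/4 = 65/4
  d9 = d1/5 - d4 = -16/5
  d10 = d5 + d1 = 12
  d11 = d8/3 = 65/12
  d12 = d4 - d7*3 = 703/50
  d13 = d9 - d1/5 = -5
Walk from origin (0, 0):
  seg 1: down by d9 = -16/5 → (0, 16/5)
  seg 2: up by d8 = 65/4 → (0, 389/20)
  seg 3: left by d13 = -5 → (5, 389/20)
  seg 4: right by d11 = 65/12 → (125/12, 389/20)
  seg 5: up by d11 = 65/12 → (125/12, 373/15)
  seg 6: right by d4 = 5 → (185/12, 373/15)
  seg 7: left by d13 = -5 → (245/12, 373/15)

d6 = -188/25
d7 = -151/50
d8 = 65/4
d9 = -16/5
d10 = 12
d11 = 65/12
d12 = 703/50
d13 = -5
endpoint = (245/12, 373/15)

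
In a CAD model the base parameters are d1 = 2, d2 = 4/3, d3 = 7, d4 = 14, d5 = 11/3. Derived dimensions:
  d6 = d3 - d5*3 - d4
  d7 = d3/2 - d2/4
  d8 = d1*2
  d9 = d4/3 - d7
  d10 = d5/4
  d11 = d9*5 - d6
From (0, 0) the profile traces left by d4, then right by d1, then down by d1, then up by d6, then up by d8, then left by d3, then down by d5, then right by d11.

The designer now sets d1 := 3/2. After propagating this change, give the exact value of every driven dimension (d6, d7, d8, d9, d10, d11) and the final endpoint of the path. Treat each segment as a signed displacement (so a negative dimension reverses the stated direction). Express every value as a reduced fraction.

d6 = -18
d7 = 19/6
d8 = 3
d9 = 3/2
d10 = 11/12
d11 = 51/2
endpoint = (6, -121/6)

Apply edit: d1 := 3/2
  d6 = d3 - d5*3 - d4 = -18
  d7 = d3/2 - d2/4 = 19/6
  d8 = d1*2 = 3
  d9 = d4/3 - d7 = 3/2
  d10 = d5/4 = 11/12
  d11 = d9*5 - d6 = 51/2
Walk from origin (0, 0):
  seg 1: left by d4 = 14 → (-14, 0)
  seg 2: right by d1 = 3/2 → (-25/2, 0)
  seg 3: down by d1 = 3/2 → (-25/2, -3/2)
  seg 4: up by d6 = -18 → (-25/2, -39/2)
  seg 5: up by d8 = 3 → (-25/2, -33/2)
  seg 6: left by d3 = 7 → (-39/2, -33/2)
  seg 7: down by d5 = 11/3 → (-39/2, -121/6)
  seg 8: right by d11 = 51/2 → (6, -121/6)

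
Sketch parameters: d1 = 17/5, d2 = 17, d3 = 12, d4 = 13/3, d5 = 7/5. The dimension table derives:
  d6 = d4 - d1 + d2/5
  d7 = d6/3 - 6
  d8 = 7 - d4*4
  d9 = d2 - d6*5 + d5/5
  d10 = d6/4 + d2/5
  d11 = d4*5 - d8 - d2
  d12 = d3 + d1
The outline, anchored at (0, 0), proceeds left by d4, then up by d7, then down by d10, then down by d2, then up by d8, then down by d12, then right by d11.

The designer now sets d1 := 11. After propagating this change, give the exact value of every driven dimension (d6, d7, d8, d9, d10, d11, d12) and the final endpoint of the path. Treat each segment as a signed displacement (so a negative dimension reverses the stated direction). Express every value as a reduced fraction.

Apply edit: d1 := 11
  d6 = d4 - d1 + d2/5 = -49/15
  d7 = d6/3 - 6 = -319/45
  d8 = 7 - d4*4 = -31/3
  d9 = d2 - d6*5 + d5/5 = 2521/75
  d10 = d6/4 + d2/5 = 31/12
  d11 = d4*5 - d8 - d2 = 15
  d12 = d3 + d1 = 23
Walk from origin (0, 0):
  seg 1: left by d4 = 13/3 → (-13/3, 0)
  seg 2: up by d7 = -319/45 → (-13/3, -319/45)
  seg 3: down by d10 = 31/12 → (-13/3, -1741/180)
  seg 4: down by d2 = 17 → (-13/3, -4801/180)
  seg 5: up by d8 = -31/3 → (-13/3, -6661/180)
  seg 6: down by d12 = 23 → (-13/3, -10801/180)
  seg 7: right by d11 = 15 → (32/3, -10801/180)

d6 = -49/15
d7 = -319/45
d8 = -31/3
d9 = 2521/75
d10 = 31/12
d11 = 15
d12 = 23
endpoint = (32/3, -10801/180)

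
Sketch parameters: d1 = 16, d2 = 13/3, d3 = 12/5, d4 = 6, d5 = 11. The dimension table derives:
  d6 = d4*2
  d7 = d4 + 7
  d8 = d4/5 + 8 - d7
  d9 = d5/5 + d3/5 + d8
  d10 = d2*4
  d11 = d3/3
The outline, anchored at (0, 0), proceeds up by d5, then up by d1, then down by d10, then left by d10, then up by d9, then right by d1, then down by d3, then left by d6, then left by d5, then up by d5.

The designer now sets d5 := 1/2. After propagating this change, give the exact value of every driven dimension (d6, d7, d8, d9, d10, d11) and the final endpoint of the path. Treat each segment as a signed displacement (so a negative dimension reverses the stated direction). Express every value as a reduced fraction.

Apply edit: d5 := 1/2
  d6 = d4*2 = 12
  d7 = d4 + 7 = 13
  d8 = d4/5 + 8 - d7 = -19/5
  d9 = d5/5 + d3/5 + d8 = -161/50
  d10 = d2*4 = 52/3
  d11 = d3/3 = 4/5
Walk from origin (0, 0):
  seg 1: up by d5 = 1/2 → (0, 1/2)
  seg 2: up by d1 = 16 → (0, 33/2)
  seg 3: down by d10 = 52/3 → (0, -5/6)
  seg 4: left by d10 = 52/3 → (-52/3, -5/6)
  seg 5: up by d9 = -161/50 → (-52/3, -304/75)
  seg 6: right by d1 = 16 → (-4/3, -304/75)
  seg 7: down by d3 = 12/5 → (-4/3, -484/75)
  seg 8: left by d6 = 12 → (-40/3, -484/75)
  seg 9: left by d5 = 1/2 → (-83/6, -484/75)
  seg 10: up by d5 = 1/2 → (-83/6, -893/150)

d6 = 12
d7 = 13
d8 = -19/5
d9 = -161/50
d10 = 52/3
d11 = 4/5
endpoint = (-83/6, -893/150)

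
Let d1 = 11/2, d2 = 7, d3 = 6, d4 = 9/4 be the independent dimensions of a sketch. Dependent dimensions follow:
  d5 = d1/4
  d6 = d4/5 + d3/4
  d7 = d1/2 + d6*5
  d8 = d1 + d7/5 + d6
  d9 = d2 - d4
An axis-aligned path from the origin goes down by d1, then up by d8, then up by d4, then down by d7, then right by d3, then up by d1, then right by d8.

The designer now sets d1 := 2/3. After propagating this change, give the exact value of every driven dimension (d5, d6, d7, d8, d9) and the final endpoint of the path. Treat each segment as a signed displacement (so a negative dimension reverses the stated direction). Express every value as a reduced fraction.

d5 = 1/6
d6 = 39/20
d7 = 121/12
d8 = 139/30
d9 = 19/4
endpoint = (319/30, -16/5)

Apply edit: d1 := 2/3
  d5 = d1/4 = 1/6
  d6 = d4/5 + d3/4 = 39/20
  d7 = d1/2 + d6*5 = 121/12
  d8 = d1 + d7/5 + d6 = 139/30
  d9 = d2 - d4 = 19/4
Walk from origin (0, 0):
  seg 1: down by d1 = 2/3 → (0, -2/3)
  seg 2: up by d8 = 139/30 → (0, 119/30)
  seg 3: up by d4 = 9/4 → (0, 373/60)
  seg 4: down by d7 = 121/12 → (0, -58/15)
  seg 5: right by d3 = 6 → (6, -58/15)
  seg 6: up by d1 = 2/3 → (6, -16/5)
  seg 7: right by d8 = 139/30 → (319/30, -16/5)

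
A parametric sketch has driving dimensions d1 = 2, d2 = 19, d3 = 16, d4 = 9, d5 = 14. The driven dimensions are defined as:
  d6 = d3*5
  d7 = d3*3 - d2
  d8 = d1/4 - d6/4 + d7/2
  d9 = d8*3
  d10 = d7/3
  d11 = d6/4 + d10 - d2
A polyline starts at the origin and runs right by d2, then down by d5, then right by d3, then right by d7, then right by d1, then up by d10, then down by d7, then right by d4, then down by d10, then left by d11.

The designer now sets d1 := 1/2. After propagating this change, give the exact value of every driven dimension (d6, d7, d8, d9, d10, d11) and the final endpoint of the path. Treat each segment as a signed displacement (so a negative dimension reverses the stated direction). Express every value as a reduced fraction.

Apply edit: d1 := 1/2
  d6 = d3*5 = 80
  d7 = d3*3 - d2 = 29
  d8 = d1/4 - d6/4 + d7/2 = -43/8
  d9 = d8*3 = -129/8
  d10 = d7/3 = 29/3
  d11 = d6/4 + d10 - d2 = 32/3
Walk from origin (0, 0):
  seg 1: right by d2 = 19 → (19, 0)
  seg 2: down by d5 = 14 → (19, -14)
  seg 3: right by d3 = 16 → (35, -14)
  seg 4: right by d7 = 29 → (64, -14)
  seg 5: right by d1 = 1/2 → (129/2, -14)
  seg 6: up by d10 = 29/3 → (129/2, -13/3)
  seg 7: down by d7 = 29 → (129/2, -100/3)
  seg 8: right by d4 = 9 → (147/2, -100/3)
  seg 9: down by d10 = 29/3 → (147/2, -43)
  seg 10: left by d11 = 32/3 → (377/6, -43)

d6 = 80
d7 = 29
d8 = -43/8
d9 = -129/8
d10 = 29/3
d11 = 32/3
endpoint = (377/6, -43)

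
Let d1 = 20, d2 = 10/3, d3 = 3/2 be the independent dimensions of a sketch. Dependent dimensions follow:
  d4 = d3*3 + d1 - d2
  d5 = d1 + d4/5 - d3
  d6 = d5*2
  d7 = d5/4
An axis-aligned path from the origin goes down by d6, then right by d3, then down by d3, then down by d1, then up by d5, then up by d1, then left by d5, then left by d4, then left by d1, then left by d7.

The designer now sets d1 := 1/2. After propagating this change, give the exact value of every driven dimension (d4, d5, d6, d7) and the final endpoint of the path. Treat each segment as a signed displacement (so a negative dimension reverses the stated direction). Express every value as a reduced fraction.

Apply edit: d1 := 1/2
  d4 = d3*3 + d1 - d2 = 5/3
  d5 = d1 + d4/5 - d3 = -2/3
  d6 = d5*2 = -4/3
  d7 = d5/4 = -1/6
Walk from origin (0, 0):
  seg 1: down by d6 = -4/3 → (0, 4/3)
  seg 2: right by d3 = 3/2 → (3/2, 4/3)
  seg 3: down by d3 = 3/2 → (3/2, -1/6)
  seg 4: down by d1 = 1/2 → (3/2, -2/3)
  seg 5: up by d5 = -2/3 → (3/2, -4/3)
  seg 6: up by d1 = 1/2 → (3/2, -5/6)
  seg 7: left by d5 = -2/3 → (13/6, -5/6)
  seg 8: left by d4 = 5/3 → (1/2, -5/6)
  seg 9: left by d1 = 1/2 → (0, -5/6)
  seg 10: left by d7 = -1/6 → (1/6, -5/6)

d4 = 5/3
d5 = -2/3
d6 = -4/3
d7 = -1/6
endpoint = (1/6, -5/6)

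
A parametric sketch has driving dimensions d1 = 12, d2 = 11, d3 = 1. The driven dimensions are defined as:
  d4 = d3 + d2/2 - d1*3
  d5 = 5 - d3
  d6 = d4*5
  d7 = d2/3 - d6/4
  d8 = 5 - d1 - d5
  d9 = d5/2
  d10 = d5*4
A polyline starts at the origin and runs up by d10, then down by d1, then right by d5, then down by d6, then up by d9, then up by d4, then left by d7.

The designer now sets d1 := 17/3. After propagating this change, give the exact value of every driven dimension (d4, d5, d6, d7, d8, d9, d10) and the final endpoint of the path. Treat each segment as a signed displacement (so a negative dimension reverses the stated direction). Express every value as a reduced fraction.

Apply edit: d1 := 17/3
  d4 = d3 + d2/2 - d1*3 = -21/2
  d5 = 5 - d3 = 4
  d6 = d4*5 = -105/2
  d7 = d2/3 - d6/4 = 403/24
  d8 = 5 - d1 - d5 = -14/3
  d9 = d5/2 = 2
  d10 = d5*4 = 16
Walk from origin (0, 0):
  seg 1: up by d10 = 16 → (0, 16)
  seg 2: down by d1 = 17/3 → (0, 31/3)
  seg 3: right by d5 = 4 → (4, 31/3)
  seg 4: down by d6 = -105/2 → (4, 377/6)
  seg 5: up by d9 = 2 → (4, 389/6)
  seg 6: up by d4 = -21/2 → (4, 163/3)
  seg 7: left by d7 = 403/24 → (-307/24, 163/3)

d4 = -21/2
d5 = 4
d6 = -105/2
d7 = 403/24
d8 = -14/3
d9 = 2
d10 = 16
endpoint = (-307/24, 163/3)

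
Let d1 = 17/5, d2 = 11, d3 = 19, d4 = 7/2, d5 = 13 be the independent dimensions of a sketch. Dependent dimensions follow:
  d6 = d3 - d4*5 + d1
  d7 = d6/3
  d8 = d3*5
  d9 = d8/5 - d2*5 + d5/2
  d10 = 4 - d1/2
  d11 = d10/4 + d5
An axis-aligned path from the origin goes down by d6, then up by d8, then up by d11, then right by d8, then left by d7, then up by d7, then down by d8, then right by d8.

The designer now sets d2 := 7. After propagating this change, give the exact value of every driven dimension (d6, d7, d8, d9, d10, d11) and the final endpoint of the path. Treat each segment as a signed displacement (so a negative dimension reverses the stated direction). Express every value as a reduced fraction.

d6 = 49/10
d7 = 49/30
d8 = 95
d9 = -19/2
d10 = 23/10
d11 = 543/40
endpoint = (5651/30, 1237/120)

Apply edit: d2 := 7
  d6 = d3 - d4*5 + d1 = 49/10
  d7 = d6/3 = 49/30
  d8 = d3*5 = 95
  d9 = d8/5 - d2*5 + d5/2 = -19/2
  d10 = 4 - d1/2 = 23/10
  d11 = d10/4 + d5 = 543/40
Walk from origin (0, 0):
  seg 1: down by d6 = 49/10 → (0, -49/10)
  seg 2: up by d8 = 95 → (0, 901/10)
  seg 3: up by d11 = 543/40 → (0, 4147/40)
  seg 4: right by d8 = 95 → (95, 4147/40)
  seg 5: left by d7 = 49/30 → (2801/30, 4147/40)
  seg 6: up by d7 = 49/30 → (2801/30, 12637/120)
  seg 7: down by d8 = 95 → (2801/30, 1237/120)
  seg 8: right by d8 = 95 → (5651/30, 1237/120)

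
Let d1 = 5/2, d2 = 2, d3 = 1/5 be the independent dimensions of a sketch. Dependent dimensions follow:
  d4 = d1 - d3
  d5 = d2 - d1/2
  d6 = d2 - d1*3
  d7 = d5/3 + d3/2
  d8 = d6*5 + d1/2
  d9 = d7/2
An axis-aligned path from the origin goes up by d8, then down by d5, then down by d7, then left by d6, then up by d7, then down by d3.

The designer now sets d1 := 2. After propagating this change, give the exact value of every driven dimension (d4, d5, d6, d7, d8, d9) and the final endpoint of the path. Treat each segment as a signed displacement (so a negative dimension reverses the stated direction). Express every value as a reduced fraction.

Apply edit: d1 := 2
  d4 = d1 - d3 = 9/5
  d5 = d2 - d1/2 = 1
  d6 = d2 - d1*3 = -4
  d7 = d5/3 + d3/2 = 13/30
  d8 = d6*5 + d1/2 = -19
  d9 = d7/2 = 13/60
Walk from origin (0, 0):
  seg 1: up by d8 = -19 → (0, -19)
  seg 2: down by d5 = 1 → (0, -20)
  seg 3: down by d7 = 13/30 → (0, -613/30)
  seg 4: left by d6 = -4 → (4, -613/30)
  seg 5: up by d7 = 13/30 → (4, -20)
  seg 6: down by d3 = 1/5 → (4, -101/5)

d4 = 9/5
d5 = 1
d6 = -4
d7 = 13/30
d8 = -19
d9 = 13/60
endpoint = (4, -101/5)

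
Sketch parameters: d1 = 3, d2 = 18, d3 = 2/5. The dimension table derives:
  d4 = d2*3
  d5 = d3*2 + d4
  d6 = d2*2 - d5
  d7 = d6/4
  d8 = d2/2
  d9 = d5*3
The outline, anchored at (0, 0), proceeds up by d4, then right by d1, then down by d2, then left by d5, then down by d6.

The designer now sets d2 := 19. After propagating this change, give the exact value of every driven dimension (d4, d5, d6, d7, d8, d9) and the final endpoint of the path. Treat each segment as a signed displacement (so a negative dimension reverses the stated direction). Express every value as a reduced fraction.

d4 = 57
d5 = 289/5
d6 = -99/5
d7 = -99/20
d8 = 19/2
d9 = 867/5
endpoint = (-274/5, 289/5)

Apply edit: d2 := 19
  d4 = d2*3 = 57
  d5 = d3*2 + d4 = 289/5
  d6 = d2*2 - d5 = -99/5
  d7 = d6/4 = -99/20
  d8 = d2/2 = 19/2
  d9 = d5*3 = 867/5
Walk from origin (0, 0):
  seg 1: up by d4 = 57 → (0, 57)
  seg 2: right by d1 = 3 → (3, 57)
  seg 3: down by d2 = 19 → (3, 38)
  seg 4: left by d5 = 289/5 → (-274/5, 38)
  seg 5: down by d6 = -99/5 → (-274/5, 289/5)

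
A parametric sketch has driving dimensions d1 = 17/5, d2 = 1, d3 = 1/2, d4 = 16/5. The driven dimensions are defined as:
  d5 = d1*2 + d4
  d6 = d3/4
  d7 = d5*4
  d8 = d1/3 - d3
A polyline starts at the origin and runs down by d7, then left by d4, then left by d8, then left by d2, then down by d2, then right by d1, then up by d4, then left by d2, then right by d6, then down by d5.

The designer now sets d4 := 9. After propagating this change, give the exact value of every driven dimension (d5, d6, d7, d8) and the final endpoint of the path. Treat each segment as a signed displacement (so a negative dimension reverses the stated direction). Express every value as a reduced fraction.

Apply edit: d4 := 9
  d5 = d1*2 + d4 = 79/5
  d6 = d3/4 = 1/8
  d7 = d5*4 = 316/5
  d8 = d1/3 - d3 = 19/30
Walk from origin (0, 0):
  seg 1: down by d7 = 316/5 → (0, -316/5)
  seg 2: left by d4 = 9 → (-9, -316/5)
  seg 3: left by d8 = 19/30 → (-289/30, -316/5)
  seg 4: left by d2 = 1 → (-319/30, -316/5)
  seg 5: down by d2 = 1 → (-319/30, -321/5)
  seg 6: right by d1 = 17/5 → (-217/30, -321/5)
  seg 7: up by d4 = 9 → (-217/30, -276/5)
  seg 8: left by d2 = 1 → (-247/30, -276/5)
  seg 9: right by d6 = 1/8 → (-973/120, -276/5)
  seg 10: down by d5 = 79/5 → (-973/120, -71)

d5 = 79/5
d6 = 1/8
d7 = 316/5
d8 = 19/30
endpoint = (-973/120, -71)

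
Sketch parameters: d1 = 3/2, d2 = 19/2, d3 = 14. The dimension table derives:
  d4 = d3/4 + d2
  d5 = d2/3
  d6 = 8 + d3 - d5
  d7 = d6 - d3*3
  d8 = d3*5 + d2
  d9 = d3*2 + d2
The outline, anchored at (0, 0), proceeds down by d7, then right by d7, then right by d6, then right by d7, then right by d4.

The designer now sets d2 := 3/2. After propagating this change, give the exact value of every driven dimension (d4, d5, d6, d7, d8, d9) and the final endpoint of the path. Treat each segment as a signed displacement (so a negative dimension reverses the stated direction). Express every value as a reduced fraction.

Apply edit: d2 := 3/2
  d4 = d3/4 + d2 = 5
  d5 = d2/3 = 1/2
  d6 = 8 + d3 - d5 = 43/2
  d7 = d6 - d3*3 = -41/2
  d8 = d3*5 + d2 = 143/2
  d9 = d3*2 + d2 = 59/2
Walk from origin (0, 0):
  seg 1: down by d7 = -41/2 → (0, 41/2)
  seg 2: right by d7 = -41/2 → (-41/2, 41/2)
  seg 3: right by d6 = 43/2 → (1, 41/2)
  seg 4: right by d7 = -41/2 → (-39/2, 41/2)
  seg 5: right by d4 = 5 → (-29/2, 41/2)

d4 = 5
d5 = 1/2
d6 = 43/2
d7 = -41/2
d8 = 143/2
d9 = 59/2
endpoint = (-29/2, 41/2)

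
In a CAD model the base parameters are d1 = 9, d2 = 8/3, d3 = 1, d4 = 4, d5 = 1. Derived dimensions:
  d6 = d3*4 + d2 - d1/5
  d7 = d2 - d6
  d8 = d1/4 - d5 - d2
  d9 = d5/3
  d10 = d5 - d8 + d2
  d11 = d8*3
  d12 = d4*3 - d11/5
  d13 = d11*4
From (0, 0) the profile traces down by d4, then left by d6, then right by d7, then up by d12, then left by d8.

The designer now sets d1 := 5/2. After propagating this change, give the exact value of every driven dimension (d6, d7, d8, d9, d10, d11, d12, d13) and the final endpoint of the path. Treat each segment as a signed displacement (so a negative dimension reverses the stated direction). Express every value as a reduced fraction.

Apply edit: d1 := 5/2
  d6 = d3*4 + d2 - d1/5 = 37/6
  d7 = d2 - d6 = -7/2
  d8 = d1/4 - d5 - d2 = -73/24
  d9 = d5/3 = 1/3
  d10 = d5 - d8 + d2 = 161/24
  d11 = d8*3 = -73/8
  d12 = d4*3 - d11/5 = 553/40
  d13 = d11*4 = -73/2
Walk from origin (0, 0):
  seg 1: down by d4 = 4 → (0, -4)
  seg 2: left by d6 = 37/6 → (-37/6, -4)
  seg 3: right by d7 = -7/2 → (-29/3, -4)
  seg 4: up by d12 = 553/40 → (-29/3, 393/40)
  seg 5: left by d8 = -73/24 → (-53/8, 393/40)

d6 = 37/6
d7 = -7/2
d8 = -73/24
d9 = 1/3
d10 = 161/24
d11 = -73/8
d12 = 553/40
d13 = -73/2
endpoint = (-53/8, 393/40)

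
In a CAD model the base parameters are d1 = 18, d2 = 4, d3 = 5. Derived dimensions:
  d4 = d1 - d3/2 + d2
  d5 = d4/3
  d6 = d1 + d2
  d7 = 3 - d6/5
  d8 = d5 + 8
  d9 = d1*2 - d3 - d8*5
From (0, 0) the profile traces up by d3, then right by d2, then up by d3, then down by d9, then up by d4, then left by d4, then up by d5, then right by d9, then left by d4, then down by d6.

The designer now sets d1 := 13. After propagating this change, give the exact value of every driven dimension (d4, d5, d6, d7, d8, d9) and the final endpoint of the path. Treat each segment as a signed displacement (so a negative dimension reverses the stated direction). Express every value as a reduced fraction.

Apply edit: d1 := 13
  d4 = d1 - d3/2 + d2 = 29/2
  d5 = d4/3 = 29/6
  d6 = d1 + d2 = 17
  d7 = 3 - d6/5 = -2/5
  d8 = d5 + 8 = 77/6
  d9 = d1*2 - d3 - d8*5 = -259/6
Walk from origin (0, 0):
  seg 1: up by d3 = 5 → (0, 5)
  seg 2: right by d2 = 4 → (4, 5)
  seg 3: up by d3 = 5 → (4, 10)
  seg 4: down by d9 = -259/6 → (4, 319/6)
  seg 5: up by d4 = 29/2 → (4, 203/3)
  seg 6: left by d4 = 29/2 → (-21/2, 203/3)
  seg 7: up by d5 = 29/6 → (-21/2, 145/2)
  seg 8: right by d9 = -259/6 → (-161/3, 145/2)
  seg 9: left by d4 = 29/2 → (-409/6, 145/2)
  seg 10: down by d6 = 17 → (-409/6, 111/2)

d4 = 29/2
d5 = 29/6
d6 = 17
d7 = -2/5
d8 = 77/6
d9 = -259/6
endpoint = (-409/6, 111/2)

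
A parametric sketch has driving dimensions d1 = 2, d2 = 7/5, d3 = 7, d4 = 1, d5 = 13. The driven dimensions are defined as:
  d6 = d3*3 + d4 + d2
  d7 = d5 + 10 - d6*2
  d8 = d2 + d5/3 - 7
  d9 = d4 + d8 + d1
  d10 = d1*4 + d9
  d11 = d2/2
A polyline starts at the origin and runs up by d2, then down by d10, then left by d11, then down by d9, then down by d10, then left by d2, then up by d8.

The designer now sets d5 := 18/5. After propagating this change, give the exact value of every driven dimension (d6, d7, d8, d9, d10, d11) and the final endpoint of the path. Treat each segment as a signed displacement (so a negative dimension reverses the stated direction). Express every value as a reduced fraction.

d6 = 117/5
d7 = -166/5
d8 = -22/5
d9 = -7/5
d10 = 33/5
d11 = 7/10
endpoint = (-21/10, -74/5)

Apply edit: d5 := 18/5
  d6 = d3*3 + d4 + d2 = 117/5
  d7 = d5 + 10 - d6*2 = -166/5
  d8 = d2 + d5/3 - 7 = -22/5
  d9 = d4 + d8 + d1 = -7/5
  d10 = d1*4 + d9 = 33/5
  d11 = d2/2 = 7/10
Walk from origin (0, 0):
  seg 1: up by d2 = 7/5 → (0, 7/5)
  seg 2: down by d10 = 33/5 → (0, -26/5)
  seg 3: left by d11 = 7/10 → (-7/10, -26/5)
  seg 4: down by d9 = -7/5 → (-7/10, -19/5)
  seg 5: down by d10 = 33/5 → (-7/10, -52/5)
  seg 6: left by d2 = 7/5 → (-21/10, -52/5)
  seg 7: up by d8 = -22/5 → (-21/10, -74/5)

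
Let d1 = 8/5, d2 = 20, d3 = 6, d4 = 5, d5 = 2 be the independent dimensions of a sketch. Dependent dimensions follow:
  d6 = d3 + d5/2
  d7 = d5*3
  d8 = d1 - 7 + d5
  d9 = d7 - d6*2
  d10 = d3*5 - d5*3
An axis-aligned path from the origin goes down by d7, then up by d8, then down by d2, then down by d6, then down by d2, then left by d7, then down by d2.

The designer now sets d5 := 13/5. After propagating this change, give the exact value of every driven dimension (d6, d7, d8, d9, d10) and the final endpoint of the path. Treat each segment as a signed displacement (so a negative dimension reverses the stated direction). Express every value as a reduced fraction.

Apply edit: d5 := 13/5
  d6 = d3 + d5/2 = 73/10
  d7 = d5*3 = 39/5
  d8 = d1 - 7 + d5 = -14/5
  d9 = d7 - d6*2 = -34/5
  d10 = d3*5 - d5*3 = 111/5
Walk from origin (0, 0):
  seg 1: down by d7 = 39/5 → (0, -39/5)
  seg 2: up by d8 = -14/5 → (0, -53/5)
  seg 3: down by d2 = 20 → (0, -153/5)
  seg 4: down by d6 = 73/10 → (0, -379/10)
  seg 5: down by d2 = 20 → (0, -579/10)
  seg 6: left by d7 = 39/5 → (-39/5, -579/10)
  seg 7: down by d2 = 20 → (-39/5, -779/10)

d6 = 73/10
d7 = 39/5
d8 = -14/5
d9 = -34/5
d10 = 111/5
endpoint = (-39/5, -779/10)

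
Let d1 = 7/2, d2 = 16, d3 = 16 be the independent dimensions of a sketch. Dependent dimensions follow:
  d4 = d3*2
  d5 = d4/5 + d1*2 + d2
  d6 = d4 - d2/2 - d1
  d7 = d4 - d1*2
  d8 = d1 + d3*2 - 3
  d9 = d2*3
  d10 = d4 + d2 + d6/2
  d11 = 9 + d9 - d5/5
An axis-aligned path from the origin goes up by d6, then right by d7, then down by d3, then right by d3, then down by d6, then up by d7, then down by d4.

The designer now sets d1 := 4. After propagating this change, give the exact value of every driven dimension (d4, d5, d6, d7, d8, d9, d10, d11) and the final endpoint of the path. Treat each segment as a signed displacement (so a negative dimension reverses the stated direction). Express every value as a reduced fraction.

d4 = 32
d5 = 152/5
d6 = 20
d7 = 24
d8 = 33
d9 = 48
d10 = 58
d11 = 1273/25
endpoint = (40, -24)

Apply edit: d1 := 4
  d4 = d3*2 = 32
  d5 = d4/5 + d1*2 + d2 = 152/5
  d6 = d4 - d2/2 - d1 = 20
  d7 = d4 - d1*2 = 24
  d8 = d1 + d3*2 - 3 = 33
  d9 = d2*3 = 48
  d10 = d4 + d2 + d6/2 = 58
  d11 = 9 + d9 - d5/5 = 1273/25
Walk from origin (0, 0):
  seg 1: up by d6 = 20 → (0, 20)
  seg 2: right by d7 = 24 → (24, 20)
  seg 3: down by d3 = 16 → (24, 4)
  seg 4: right by d3 = 16 → (40, 4)
  seg 5: down by d6 = 20 → (40, -16)
  seg 6: up by d7 = 24 → (40, 8)
  seg 7: down by d4 = 32 → (40, -24)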